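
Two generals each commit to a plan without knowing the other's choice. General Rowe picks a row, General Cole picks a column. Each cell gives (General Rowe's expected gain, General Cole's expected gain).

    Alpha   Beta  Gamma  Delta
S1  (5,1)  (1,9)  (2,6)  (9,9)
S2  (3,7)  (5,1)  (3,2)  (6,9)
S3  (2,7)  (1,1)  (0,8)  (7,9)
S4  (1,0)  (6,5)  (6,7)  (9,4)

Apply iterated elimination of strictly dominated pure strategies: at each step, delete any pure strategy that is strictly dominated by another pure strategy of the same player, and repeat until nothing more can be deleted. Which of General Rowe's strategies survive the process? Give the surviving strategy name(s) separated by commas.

S1, S4

General Cole's strategy Alpha is strictly dominated by Delta (S1: 9>1, S2: 9>7, S3: 9>7, S4: 4>0) and is removed.
General Rowe's strategy S2 is strictly dominated by S4 (Beta: 6>5, Gamma: 6>3, Delta: 9>6) and is removed.
General Rowe's strategy S3 is strictly dominated by S4 (Beta: 6>1, Gamma: 6>0, Delta: 9>7) and is removed.
Among the remaining strategies, none is strictly dominated by another pure strategy of the same player, so the elimination stops.
Surviving strategies — General Rowe: {S1, S4}; General Cole: {Beta, Gamma, Delta}.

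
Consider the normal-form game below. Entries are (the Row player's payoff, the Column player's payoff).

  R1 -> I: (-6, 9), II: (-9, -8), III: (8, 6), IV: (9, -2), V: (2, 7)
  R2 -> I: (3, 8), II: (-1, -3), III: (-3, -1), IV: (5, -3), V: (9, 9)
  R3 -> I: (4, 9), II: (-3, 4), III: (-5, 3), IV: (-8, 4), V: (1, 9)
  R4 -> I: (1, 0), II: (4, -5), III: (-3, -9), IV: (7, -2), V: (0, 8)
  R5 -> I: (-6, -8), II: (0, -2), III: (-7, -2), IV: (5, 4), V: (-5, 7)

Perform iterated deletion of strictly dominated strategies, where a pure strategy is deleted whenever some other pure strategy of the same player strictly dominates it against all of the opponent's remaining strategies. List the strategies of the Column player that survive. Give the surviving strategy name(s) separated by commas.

I, V

Row R5 is eliminated: R4 beats it against every remaining column (I: 1>-6, II: 4>0, III: -3>-7, IV: 7>5, V: 0>-5).
Column II is eliminated: I beats it against every remaining row (R1: 9>-8, R2: 8>-3, R3: 9>4, R4: 0>-5).
For the Column player, I strictly dominates III on the remaining rows (R1: 9>6, R2: 8>-1, R3: 9>3, R4: 0>-9); eliminate III.
Column IV is eliminated: I beats it against every remaining row (R1: 9>-2, R2: 8>-3, R3: 9>4, R4: 0>-2).
The Row player's strategy R1 is strictly dominated by R2 (I: 3>-6, V: 9>2) and is removed.
The Row player's strategy R4 is strictly dominated by R2 (I: 3>1, V: 9>0) and is removed.
Among the remaining strategies, none is strictly dominated by another pure strategy of the same player, so the elimination stops.
Surviving strategies — the Row player: {R2, R3}; the Column player: {I, V}.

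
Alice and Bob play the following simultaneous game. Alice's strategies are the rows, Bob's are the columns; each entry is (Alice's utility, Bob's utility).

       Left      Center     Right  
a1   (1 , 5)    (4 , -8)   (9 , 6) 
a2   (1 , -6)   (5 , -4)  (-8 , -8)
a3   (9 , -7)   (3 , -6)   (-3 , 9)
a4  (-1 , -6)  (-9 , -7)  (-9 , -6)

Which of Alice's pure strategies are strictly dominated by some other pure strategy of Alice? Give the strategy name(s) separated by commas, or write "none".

a4

a1: no other strategy beats it everywhere (a2 at Left (1=1); a3 at Center (4>3); a4 at Left (1>-1)).
a2 is not dominated — it holds its own against a1 at Left (1=1); a3 at Center (5>3); a4 at Left (1>-1).
a3 is not dominated — it holds its own against a1 at Left (9>1); a2 at Left (9>1); a4 at Left (9>-1).
a4 is strictly dominated by a1 (Left: 1>-1, Center: 4>-9, Right: 9>-9).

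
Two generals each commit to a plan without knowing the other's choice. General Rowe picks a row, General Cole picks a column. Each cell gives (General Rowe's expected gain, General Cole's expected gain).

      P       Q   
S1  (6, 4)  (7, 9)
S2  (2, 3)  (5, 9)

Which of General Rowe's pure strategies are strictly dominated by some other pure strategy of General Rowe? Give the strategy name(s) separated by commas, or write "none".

S2

S1: no other strategy beats it everywhere (S2 at P (6>2)).
S2 is strictly dominated by S1 (P: 6>2, Q: 7>5).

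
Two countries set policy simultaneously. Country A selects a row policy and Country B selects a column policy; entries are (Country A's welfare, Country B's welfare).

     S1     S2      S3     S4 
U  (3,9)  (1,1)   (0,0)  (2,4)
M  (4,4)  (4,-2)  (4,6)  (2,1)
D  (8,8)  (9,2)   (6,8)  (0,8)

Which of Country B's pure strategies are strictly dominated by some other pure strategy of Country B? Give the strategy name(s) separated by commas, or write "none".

S1 is not dominated — it holds its own against S2 at U (9>1); S3 at U (9>0); S4 at U (9>4).
S1 strictly dominates S2 — U: 9>1, M: 4>-2, D: 8>2.
S3: no other strategy beats it everywhere (S1 at M (6>4); S2 at M (6>-2); S4 at M (6>1)).
S4 is not dominated — it holds its own against S1 at D (8=8); S2 at U (4>1); S3 at U (4>0).

S2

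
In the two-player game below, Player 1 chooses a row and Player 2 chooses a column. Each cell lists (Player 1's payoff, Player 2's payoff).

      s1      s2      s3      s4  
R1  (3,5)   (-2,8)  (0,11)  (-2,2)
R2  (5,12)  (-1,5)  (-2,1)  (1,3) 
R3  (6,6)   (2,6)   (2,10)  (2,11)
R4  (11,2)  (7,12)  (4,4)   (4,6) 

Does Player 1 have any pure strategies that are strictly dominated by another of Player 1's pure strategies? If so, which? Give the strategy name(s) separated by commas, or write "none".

R1 is strictly dominated by R3 (s1: 6>3, s2: 2>-2, s3: 2>0, s4: 2>-2).
R3 strictly dominates R2 — s1: 6>5, s2: 2>-1, s3: 2>-2, s4: 2>1.
R3: dominated, since R4 does at least as well everywhere (s1: 11>6, s2: 7>2, s3: 4>2, s4: 4>2).
R4: no other strategy beats it everywhere (R1 at s1 (11>3); R2 at s1 (11>5); R3 at s1 (11>6)).

R1, R2, R3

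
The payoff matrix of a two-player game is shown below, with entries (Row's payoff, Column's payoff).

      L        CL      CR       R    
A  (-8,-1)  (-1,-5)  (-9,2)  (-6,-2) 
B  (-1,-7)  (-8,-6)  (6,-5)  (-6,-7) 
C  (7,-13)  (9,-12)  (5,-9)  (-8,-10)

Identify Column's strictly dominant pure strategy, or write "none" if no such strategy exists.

CR vs L: A: 2>-1, B: -5>-7, C: -9>-13.
CR vs CL: A: 2>-5, B: -5>-6, C: -9>-12.
CR vs R: A: 2>-2, B: -5>-7, C: -9>-10.
CR strictly beats every other strategy against every opponent action, so it is strictly dominant.

CR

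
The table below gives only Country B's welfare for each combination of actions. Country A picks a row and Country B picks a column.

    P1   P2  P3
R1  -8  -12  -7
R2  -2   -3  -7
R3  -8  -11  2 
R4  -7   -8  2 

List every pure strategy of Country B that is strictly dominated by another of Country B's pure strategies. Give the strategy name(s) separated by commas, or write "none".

P2

P1 is not dominated — it holds its own against P2 at R1 (-8>-12); P3 at R2 (-2>-7).
P2: dominated, since P1 does at least as well everywhere (R1: -8>-12, R2: -2>-3, R3: -8>-11, R4: -7>-8).
P3 is not dominated — it holds its own against P1 at R1 (-7>-8); P2 at R1 (-7>-12).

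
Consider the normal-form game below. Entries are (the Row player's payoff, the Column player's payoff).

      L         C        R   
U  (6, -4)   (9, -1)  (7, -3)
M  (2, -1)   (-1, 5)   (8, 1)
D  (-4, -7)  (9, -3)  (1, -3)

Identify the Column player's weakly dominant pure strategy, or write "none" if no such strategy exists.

C

C vs L: U: -1>-4, M: 5>-1, D: -3>-7.
C vs R: U: -1>-3, M: 5>1, D: -3=-3.
C is at least as good as every other strategy against every opponent action, so it is weakly dominant.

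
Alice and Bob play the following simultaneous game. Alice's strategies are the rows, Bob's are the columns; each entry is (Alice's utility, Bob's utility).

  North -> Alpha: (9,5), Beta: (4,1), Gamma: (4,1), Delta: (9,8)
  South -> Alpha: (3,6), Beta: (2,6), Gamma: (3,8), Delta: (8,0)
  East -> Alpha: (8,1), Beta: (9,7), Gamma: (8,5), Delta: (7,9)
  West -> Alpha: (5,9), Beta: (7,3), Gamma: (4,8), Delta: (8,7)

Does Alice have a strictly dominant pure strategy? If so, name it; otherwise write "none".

none

North fails to dominate East at Beta (4<9).
South fails to dominate North at Alpha (3<9).
East fails to dominate North at Alpha (8<9).
West fails to dominate North at Alpha (5<9).
No single strategy dominates all the others.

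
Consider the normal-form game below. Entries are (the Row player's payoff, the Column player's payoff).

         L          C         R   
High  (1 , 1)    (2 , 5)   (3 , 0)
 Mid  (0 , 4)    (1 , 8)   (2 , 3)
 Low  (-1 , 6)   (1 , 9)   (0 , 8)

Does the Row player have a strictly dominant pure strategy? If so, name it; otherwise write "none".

High

High vs Mid: L: 1>0, C: 2>1, R: 3>2.
High vs Low: L: 1>-1, C: 2>1, R: 3>0.
High strictly beats every other strategy against every opponent action, so it is strictly dominant.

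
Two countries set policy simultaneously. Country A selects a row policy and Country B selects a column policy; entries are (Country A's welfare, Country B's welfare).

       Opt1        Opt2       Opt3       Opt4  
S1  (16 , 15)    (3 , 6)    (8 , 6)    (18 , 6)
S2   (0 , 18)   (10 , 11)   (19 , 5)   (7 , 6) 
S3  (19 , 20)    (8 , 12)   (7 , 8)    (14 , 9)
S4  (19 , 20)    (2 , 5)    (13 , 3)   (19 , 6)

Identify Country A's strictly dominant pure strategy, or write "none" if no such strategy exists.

none

S1 fails to dominate S2 at Opt2 (3<10).
S2 fails to dominate S1 at Opt1 (0<16).
S3 fails to dominate S1 at Opt3 (7<8).
S4 fails to dominate S1 at Opt2 (2<3).
No single strategy dominates all the others.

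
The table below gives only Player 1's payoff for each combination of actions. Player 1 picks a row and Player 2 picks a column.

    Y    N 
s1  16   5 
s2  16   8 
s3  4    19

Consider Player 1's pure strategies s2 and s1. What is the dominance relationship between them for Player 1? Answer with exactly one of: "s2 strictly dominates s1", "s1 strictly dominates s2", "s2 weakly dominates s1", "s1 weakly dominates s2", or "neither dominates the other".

s2's payoffs vs s1's, by Player 2's action — Y: 16=16, N: 8>5.
s2 is at least as good everywhere and strictly better somewhere (tied only at Y), so s2 weakly but not strictly dominates s1.

s2 weakly dominates s1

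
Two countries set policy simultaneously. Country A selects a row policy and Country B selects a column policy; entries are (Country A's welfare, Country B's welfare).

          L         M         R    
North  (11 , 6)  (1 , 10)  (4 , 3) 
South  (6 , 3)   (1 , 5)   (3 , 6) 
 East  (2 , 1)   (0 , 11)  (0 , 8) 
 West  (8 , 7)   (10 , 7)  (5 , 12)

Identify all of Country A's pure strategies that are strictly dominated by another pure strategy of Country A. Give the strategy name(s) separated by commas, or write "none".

North: no other strategy beats it everywhere (South at L (11>6); East at L (11>2); West at L (11>8)).
West strictly dominates South — L: 8>6, M: 10>1, R: 5>3.
East is strictly dominated by North (L: 11>2, M: 1>0, R: 4>0).
West: no other strategy beats it everywhere (North at M (10>1); South at L (8>6); East at L (8>2)).

South, East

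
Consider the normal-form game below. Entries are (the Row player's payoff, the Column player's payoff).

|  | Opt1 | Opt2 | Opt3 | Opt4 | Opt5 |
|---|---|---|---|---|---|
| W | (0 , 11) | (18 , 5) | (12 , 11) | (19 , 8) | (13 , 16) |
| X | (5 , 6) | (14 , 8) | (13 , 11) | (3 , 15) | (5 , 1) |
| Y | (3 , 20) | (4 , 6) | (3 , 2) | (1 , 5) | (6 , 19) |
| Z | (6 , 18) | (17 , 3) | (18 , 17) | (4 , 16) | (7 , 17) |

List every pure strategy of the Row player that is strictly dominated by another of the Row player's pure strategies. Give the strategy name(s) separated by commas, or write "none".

X, Y

W is not dominated — it holds its own against X at Opt2 (18>14); Y at Opt2 (18>4); Z at Opt2 (18>17).
X is strictly dominated by Z (Opt1: 6>5, Opt2: 17>14, Opt3: 18>13, Opt4: 4>3, Opt5: 7>5).
Y: dominated, since Z does at least as well everywhere (Opt1: 6>3, Opt2: 17>4, Opt3: 18>3, Opt4: 4>1, Opt5: 7>6).
Z: no other strategy beats it everywhere (W at Opt1 (6>0); X at Opt1 (6>5); Y at Opt1 (6>3)).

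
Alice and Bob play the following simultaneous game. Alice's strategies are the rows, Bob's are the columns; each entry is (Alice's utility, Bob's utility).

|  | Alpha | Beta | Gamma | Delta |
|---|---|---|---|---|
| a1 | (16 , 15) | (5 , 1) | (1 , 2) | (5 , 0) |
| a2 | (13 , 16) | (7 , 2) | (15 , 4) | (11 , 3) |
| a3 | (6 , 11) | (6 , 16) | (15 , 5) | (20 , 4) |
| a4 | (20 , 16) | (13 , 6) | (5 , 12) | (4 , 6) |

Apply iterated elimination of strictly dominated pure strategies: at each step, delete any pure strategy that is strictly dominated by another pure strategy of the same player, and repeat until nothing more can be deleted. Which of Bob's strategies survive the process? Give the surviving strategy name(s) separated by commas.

Bob's strategy Gamma is strictly dominated by Alpha (a1: 15>2, a2: 16>4, a3: 11>5, a4: 16>12) and is removed.
For Bob, Alpha strictly dominates Delta on the remaining rows (a1: 15>0, a2: 16>3, a3: 11>4, a4: 16>6); eliminate Delta.
For Alice, a4 strictly dominates a1 on the remaining columns (Alpha: 20>16, Beta: 13>5); eliminate a1.
Row a2 is eliminated: a4 beats it against every remaining column (Alpha: 20>13, Beta: 13>7).
Alice's strategy a3 is strictly dominated by a4 (Alpha: 20>6, Beta: 13>6) and is removed.
For Bob, Alpha strictly dominates Beta on the remaining rows (a4: 16>6); eliminate Beta.
Among the remaining strategies, none is strictly dominated by another pure strategy of the same player, so the elimination stops.
Surviving strategies — Alice: {a4}; Bob: {Alpha}.

Alpha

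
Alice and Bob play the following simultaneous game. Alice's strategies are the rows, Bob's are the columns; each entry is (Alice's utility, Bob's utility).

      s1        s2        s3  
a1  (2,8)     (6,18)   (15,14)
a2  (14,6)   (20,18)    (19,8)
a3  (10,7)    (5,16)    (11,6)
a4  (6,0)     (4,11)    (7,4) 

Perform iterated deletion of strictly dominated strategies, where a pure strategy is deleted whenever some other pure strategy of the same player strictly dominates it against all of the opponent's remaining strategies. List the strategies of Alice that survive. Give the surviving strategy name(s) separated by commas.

a2

Alice's strategy a1 is strictly dominated by a2 (s1: 14>2, s2: 20>6, s3: 19>15) and is removed.
Alice's strategy a3 is strictly dominated by a2 (s1: 14>10, s2: 20>5, s3: 19>11) and is removed.
Alice's strategy a4 is strictly dominated by a2 (s1: 14>6, s2: 20>4, s3: 19>7) and is removed.
Column s1 is eliminated: s2 beats it against every remaining row (a2: 18>6).
Bob's strategy s3 is strictly dominated by s2 (a2: 18>8) and is removed.
Among the remaining strategies, none is strictly dominated by another pure strategy of the same player, so the elimination stops.
Surviving strategies — Alice: {a2}; Bob: {s2}.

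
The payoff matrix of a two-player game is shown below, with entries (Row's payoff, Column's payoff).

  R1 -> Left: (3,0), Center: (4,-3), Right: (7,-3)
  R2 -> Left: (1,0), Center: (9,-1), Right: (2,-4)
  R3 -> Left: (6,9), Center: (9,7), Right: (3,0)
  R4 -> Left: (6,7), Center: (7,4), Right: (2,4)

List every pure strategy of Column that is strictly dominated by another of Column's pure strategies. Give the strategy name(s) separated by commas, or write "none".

Center, Right

Nothing dominates Left: Center at R1 (0>-3); Right at R1 (0>-3).
Center is strictly dominated by Left (R1: 0>-3, R2: 0>-1, R3: 9>7, R4: 7>4).
Right is strictly dominated by Left (R1: 0>-3, R2: 0>-4, R3: 9>0, R4: 7>4).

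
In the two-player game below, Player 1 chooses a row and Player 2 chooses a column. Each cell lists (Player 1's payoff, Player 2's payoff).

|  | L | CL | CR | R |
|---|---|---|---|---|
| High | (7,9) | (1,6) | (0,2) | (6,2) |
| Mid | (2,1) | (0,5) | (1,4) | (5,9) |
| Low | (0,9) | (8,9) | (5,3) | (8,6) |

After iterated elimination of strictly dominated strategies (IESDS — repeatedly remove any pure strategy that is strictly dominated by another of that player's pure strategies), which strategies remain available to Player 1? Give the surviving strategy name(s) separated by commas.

Player 2's strategy CR is strictly dominated by CL (High: 6>2, Mid: 5>4, Low: 9>3) and is removed.
Player 1's strategy Mid is strictly dominated by High (L: 7>2, CL: 1>0, R: 6>5) and is removed.
For Player 2, L strictly dominates R on the remaining rows (High: 9>2, Low: 9>6); eliminate R.
Among the remaining strategies, none is strictly dominated by another pure strategy of the same player, so the elimination stops.
Surviving strategies — Player 1: {High, Low}; Player 2: {L, CL}.

High, Low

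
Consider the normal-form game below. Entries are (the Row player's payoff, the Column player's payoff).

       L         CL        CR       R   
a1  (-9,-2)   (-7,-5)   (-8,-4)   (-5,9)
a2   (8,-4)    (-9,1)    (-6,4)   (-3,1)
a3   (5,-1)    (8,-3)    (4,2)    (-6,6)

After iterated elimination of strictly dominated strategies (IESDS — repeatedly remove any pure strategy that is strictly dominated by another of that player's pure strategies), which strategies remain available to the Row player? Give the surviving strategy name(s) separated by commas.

Column L is eliminated: R beats it against every remaining row (a1: 9>-2, a2: 1>-4, a3: 6>-1).
For the Column player, CR strictly dominates CL on the remaining rows (a1: -4>-5, a2: 4>1, a3: 2>-3); eliminate CL.
Row a1 is eliminated: a2 beats it against every remaining column (CR: -6>-8, R: -3>-5).
Among the remaining strategies, none is strictly dominated by another pure strategy of the same player, so the elimination stops.
Surviving strategies — the Row player: {a2, a3}; the Column player: {CR, R}.

a2, a3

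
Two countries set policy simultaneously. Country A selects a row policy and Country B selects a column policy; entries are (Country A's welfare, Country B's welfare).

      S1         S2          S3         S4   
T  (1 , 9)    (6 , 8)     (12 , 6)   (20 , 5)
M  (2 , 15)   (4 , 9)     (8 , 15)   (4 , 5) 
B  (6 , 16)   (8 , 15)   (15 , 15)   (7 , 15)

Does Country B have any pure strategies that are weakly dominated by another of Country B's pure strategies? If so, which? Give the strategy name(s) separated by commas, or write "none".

S2, S3, S4

S1: no other strategy beats it everywhere (S2 at T (9>8); S3 at T (9>6); S4 at T (9>5)).
S2 is weakly dominated by S1 (T: 9>8, M: 15>9, B: 16>15).
S3 is weakly dominated by S1 (T: 9>6, M: 15=15, B: 16>15).
S4 is weakly dominated by S1 (T: 9>5, M: 15>5, B: 16>15).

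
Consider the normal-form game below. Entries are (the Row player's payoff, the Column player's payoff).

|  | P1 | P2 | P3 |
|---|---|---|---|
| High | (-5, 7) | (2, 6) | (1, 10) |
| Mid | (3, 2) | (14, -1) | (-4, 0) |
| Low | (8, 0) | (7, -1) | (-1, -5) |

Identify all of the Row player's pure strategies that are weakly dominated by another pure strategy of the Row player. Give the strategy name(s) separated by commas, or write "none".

High: no other strategy beats it everywhere (Mid at P3 (1>-4); Low at P3 (1>-1)).
Mid: no other strategy beats it everywhere (High at P1 (3>-5); Low at P2 (14>7)).
Low is not dominated — it holds its own against High at P1 (8>-5); Mid at P1 (8>3).

none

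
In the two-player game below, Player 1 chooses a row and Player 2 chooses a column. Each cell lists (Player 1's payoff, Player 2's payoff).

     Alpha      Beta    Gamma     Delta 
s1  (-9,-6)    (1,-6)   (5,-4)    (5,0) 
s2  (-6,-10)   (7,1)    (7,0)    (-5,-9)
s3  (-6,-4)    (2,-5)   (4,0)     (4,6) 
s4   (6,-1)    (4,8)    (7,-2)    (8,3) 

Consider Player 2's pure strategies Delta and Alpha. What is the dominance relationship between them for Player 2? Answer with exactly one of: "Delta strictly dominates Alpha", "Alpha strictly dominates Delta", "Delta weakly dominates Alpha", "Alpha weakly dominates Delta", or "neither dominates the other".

Delta strictly dominates Alpha

Delta's payoffs vs Alpha's, by Player 1's action — s1: 0>-6, s2: -9>-10, s3: 6>-4, s4: 3>-1.
Every comparison favours Delta, so Delta strictly dominates Alpha.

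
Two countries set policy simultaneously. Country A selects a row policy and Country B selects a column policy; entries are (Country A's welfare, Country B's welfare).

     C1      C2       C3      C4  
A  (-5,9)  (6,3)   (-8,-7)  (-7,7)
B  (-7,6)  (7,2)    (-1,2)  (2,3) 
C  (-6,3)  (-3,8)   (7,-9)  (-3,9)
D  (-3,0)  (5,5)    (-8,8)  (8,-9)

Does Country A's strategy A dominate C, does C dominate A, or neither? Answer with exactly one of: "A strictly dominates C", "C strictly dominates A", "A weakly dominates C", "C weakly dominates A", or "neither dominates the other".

Compare A to C across each choice by Country B: C1: -5>-6, C2: 6>-3, C3: -8<7, C4: -7<-3.
A does better at C1, C2 but worse at C3, C4; neither strategy dominates the other.

neither dominates the other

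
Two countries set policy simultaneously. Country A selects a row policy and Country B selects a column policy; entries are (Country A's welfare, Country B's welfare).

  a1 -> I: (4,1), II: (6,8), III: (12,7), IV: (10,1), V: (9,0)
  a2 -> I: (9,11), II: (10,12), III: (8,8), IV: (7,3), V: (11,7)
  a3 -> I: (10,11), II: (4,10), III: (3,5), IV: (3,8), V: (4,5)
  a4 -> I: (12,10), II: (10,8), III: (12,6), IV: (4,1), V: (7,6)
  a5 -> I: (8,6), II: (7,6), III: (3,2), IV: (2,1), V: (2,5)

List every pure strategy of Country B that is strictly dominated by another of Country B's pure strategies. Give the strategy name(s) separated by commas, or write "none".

III, IV, V

I is not dominated — it holds its own against II at a3 (11>10); III at a2 (11>8); IV at a1 (1=1); V at a1 (1>0).
Nothing dominates II: I at a1 (8>1); III at a1 (8>7); IV at a1 (8>1); V at a1 (8>0).
III: dominated, since II does at least as well everywhere (a1: 8>7, a2: 12>8, a3: 10>5, a4: 8>6, a5: 6>2).
II strictly dominates IV — a1: 8>1, a2: 12>3, a3: 10>8, a4: 8>1, a5: 6>1.
I strictly dominates V — a1: 1>0, a2: 11>7, a3: 11>5, a4: 10>6, a5: 6>5.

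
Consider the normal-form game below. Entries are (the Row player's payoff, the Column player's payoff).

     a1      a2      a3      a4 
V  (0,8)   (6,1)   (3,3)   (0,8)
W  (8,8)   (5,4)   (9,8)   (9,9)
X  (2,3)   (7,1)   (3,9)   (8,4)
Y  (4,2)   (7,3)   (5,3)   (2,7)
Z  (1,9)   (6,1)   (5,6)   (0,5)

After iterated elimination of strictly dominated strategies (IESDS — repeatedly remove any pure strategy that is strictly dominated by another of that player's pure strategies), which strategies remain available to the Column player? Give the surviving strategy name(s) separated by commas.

a4

Row V is eliminated: Y beats it against every remaining column (a1: 4>0, a2: 7>6, a3: 5>3, a4: 2>0).
The Column player's strategy a2 is strictly dominated by a4 (W: 9>4, X: 4>1, Y: 7>3, Z: 5>1) and is removed.
Row X is eliminated: W beats it against every remaining column (a1: 8>2, a3: 9>3, a4: 9>8).
For the Row player, W strictly dominates Y on the remaining columns (a1: 8>4, a3: 9>5, a4: 9>2); eliminate Y.
For the Row player, W strictly dominates Z on the remaining columns (a1: 8>1, a3: 9>5, a4: 9>0); eliminate Z.
For the Column player, a4 strictly dominates a1 on the remaining rows (W: 9>8); eliminate a1.
For the Column player, a4 strictly dominates a3 on the remaining rows (W: 9>8); eliminate a3.
Among the remaining strategies, none is strictly dominated by another pure strategy of the same player, so the elimination stops.
Surviving strategies — the Row player: {W}; the Column player: {a4}.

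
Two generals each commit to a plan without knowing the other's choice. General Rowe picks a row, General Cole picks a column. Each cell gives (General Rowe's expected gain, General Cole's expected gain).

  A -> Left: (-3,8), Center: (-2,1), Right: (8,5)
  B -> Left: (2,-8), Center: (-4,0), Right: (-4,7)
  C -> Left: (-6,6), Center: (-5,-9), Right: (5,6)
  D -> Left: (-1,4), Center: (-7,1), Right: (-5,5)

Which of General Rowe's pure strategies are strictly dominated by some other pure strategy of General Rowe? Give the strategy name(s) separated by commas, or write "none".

C, D

Nothing dominates A: B at Center (-2>-4); C at Left (-3>-6); D at Center (-2>-7).
B is not dominated — it holds its own against A at Left (2>-3); C at Left (2>-6); D at Left (2>-1).
A strictly dominates C — Left: -3>-6, Center: -2>-5, Right: 8>5.
D: dominated, since B does at least as well everywhere (Left: 2>-1, Center: -4>-7, Right: -4>-5).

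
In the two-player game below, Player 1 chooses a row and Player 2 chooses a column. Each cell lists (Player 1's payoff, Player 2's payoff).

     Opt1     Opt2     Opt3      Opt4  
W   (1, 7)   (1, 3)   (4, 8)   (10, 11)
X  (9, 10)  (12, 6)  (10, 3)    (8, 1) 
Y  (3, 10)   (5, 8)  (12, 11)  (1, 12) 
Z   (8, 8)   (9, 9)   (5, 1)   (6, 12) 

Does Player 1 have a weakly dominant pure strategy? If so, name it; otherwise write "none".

W fails to dominate X at Opt1 (1<9).
X fails to dominate W at Opt4 (8<10).
Y fails to dominate W at Opt4 (1<10).
Z fails to dominate W at Opt4 (6<10).
No single strategy dominates all the others.

none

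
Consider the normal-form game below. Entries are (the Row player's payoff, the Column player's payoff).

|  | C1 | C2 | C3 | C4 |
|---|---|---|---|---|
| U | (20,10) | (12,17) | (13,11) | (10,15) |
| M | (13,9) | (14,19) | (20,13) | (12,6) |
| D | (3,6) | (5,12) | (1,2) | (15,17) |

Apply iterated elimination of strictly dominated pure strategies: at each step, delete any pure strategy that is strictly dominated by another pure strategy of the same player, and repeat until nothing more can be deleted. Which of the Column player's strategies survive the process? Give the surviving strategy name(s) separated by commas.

For the Column player, C2 strictly dominates C1 on the remaining rows (U: 17>10, M: 19>9, D: 12>6); eliminate C1.
The Row player's strategy U is strictly dominated by M (C2: 14>12, C3: 20>13, C4: 12>10) and is removed.
For the Column player, C2 strictly dominates C3 on the remaining rows (M: 19>13, D: 12>2); eliminate C3.
Among the remaining strategies, none is strictly dominated by another pure strategy of the same player, so the elimination stops.
Surviving strategies — the Row player: {M, D}; the Column player: {C2, C4}.

C2, C4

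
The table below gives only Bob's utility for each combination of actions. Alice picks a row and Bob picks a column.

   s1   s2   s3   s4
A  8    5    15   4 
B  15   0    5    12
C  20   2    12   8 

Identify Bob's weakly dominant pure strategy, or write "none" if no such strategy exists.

none

s1 fails to dominate s3 at A (8<15).
s2 fails to dominate s1 at A (5<8).
s3 fails to dominate s1 at B (5<15).
s4 fails to dominate s1 at A (4<8).
No single strategy dominates all the others.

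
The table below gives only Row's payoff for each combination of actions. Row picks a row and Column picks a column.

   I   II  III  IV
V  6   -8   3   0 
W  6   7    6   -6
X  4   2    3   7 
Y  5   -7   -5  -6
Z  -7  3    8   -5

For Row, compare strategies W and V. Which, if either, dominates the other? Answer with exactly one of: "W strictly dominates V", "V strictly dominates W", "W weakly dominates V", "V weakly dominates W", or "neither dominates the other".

neither dominates the other

W's payoffs vs V's, by Column's action — I: 6=6, II: 7>-8, III: 6>3, IV: -6<0.
W does better at II, III but worse at IV; neither strategy dominates the other.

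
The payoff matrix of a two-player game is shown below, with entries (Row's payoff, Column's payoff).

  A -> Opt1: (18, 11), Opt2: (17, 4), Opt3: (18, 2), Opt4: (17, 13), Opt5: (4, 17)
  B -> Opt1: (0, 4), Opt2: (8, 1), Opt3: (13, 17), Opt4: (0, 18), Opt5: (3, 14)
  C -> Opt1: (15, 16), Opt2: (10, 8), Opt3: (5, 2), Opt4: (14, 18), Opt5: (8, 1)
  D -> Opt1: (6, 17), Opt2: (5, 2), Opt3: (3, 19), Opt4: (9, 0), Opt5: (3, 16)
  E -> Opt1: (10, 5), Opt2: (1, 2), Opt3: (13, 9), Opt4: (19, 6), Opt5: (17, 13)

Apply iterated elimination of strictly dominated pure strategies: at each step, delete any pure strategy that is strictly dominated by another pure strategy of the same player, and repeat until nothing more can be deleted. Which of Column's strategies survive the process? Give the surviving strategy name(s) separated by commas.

Opt5

Row's strategy B is strictly dominated by A (Opt1: 18>0, Opt2: 17>8, Opt3: 18>13, Opt4: 17>0, Opt5: 4>3) and is removed.
Row's strategy D is strictly dominated by A (Opt1: 18>6, Opt2: 17>5, Opt3: 18>3, Opt4: 17>9, Opt5: 4>3) and is removed.
Column's strategy Opt1 is strictly dominated by Opt4 (A: 13>11, C: 18>16, E: 6>5) and is removed.
Column's strategy Opt2 is strictly dominated by Opt4 (A: 13>4, C: 18>8, E: 6>2) and is removed.
Row C is eliminated: E beats it against every remaining column (Opt3: 13>5, Opt4: 19>14, Opt5: 17>8).
Column Opt3 is eliminated: Opt5 beats it against every remaining row (A: 17>2, E: 13>9).
For Row, E strictly dominates A on the remaining columns (Opt4: 19>17, Opt5: 17>4); eliminate A.
Column Opt4 is eliminated: Opt5 beats it against every remaining row (E: 13>6).
Among the remaining strategies, none is strictly dominated by another pure strategy of the same player, so the elimination stops.
Surviving strategies — Row: {E}; Column: {Opt5}.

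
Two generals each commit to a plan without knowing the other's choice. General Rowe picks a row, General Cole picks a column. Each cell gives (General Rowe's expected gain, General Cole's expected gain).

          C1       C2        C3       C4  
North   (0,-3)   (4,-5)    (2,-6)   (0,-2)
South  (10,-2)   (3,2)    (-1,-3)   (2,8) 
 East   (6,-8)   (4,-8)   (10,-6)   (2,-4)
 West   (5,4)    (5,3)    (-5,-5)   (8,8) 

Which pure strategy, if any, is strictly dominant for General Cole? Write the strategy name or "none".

C4

C4 vs C1: North: -2>-3, South: 8>-2, East: -4>-8, West: 8>4.
C4 vs C2: North: -2>-5, South: 8>2, East: -4>-8, West: 8>3.
C4 vs C3: North: -2>-6, South: 8>-3, East: -4>-6, West: 8>-5.
C4 strictly beats every other strategy against every opponent action, so it is strictly dominant.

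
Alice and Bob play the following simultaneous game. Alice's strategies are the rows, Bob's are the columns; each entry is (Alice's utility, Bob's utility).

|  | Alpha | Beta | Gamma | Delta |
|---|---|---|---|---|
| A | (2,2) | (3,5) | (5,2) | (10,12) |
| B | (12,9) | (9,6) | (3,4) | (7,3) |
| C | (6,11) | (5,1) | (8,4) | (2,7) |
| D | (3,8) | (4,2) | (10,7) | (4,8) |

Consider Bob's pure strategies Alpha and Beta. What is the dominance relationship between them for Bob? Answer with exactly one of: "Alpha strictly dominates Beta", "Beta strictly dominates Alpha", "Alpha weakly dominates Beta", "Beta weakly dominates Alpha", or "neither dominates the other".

neither dominates the other

Compare Alpha to Beta across every action of Alice: A: 2<5, B: 9>6, C: 11>1, D: 8>2.
Alpha does better at B, C, D but worse at A; neither strategy dominates the other.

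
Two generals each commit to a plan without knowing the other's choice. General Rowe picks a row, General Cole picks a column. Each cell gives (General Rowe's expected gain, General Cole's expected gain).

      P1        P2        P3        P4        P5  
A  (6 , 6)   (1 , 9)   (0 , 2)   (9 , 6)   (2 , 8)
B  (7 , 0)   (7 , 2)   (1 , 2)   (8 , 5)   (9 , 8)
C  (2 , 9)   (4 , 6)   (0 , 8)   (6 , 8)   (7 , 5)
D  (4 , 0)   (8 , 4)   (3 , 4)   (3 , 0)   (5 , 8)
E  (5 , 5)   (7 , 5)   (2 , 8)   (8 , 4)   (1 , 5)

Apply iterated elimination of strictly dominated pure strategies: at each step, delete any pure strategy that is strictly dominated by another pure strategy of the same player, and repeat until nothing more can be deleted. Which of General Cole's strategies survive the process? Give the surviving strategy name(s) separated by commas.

P5

General Rowe's strategy C is strictly dominated by B (P1: 7>2, P2: 7>4, P3: 1>0, P4: 8>6, P5: 9>7) and is removed.
For General Cole, P5 strictly dominates P4 on the remaining rows (A: 8>6, B: 8>5, D: 8>0, E: 5>4); eliminate P4.
General Rowe's strategy A is strictly dominated by B (P1: 7>6, P2: 7>1, P3: 1>0, P5: 9>2) and is removed.
Column P1 is eliminated: P3 beats it against every remaining row (B: 2>0, D: 4>0, E: 8>5).
Row E is eliminated: D beats it against every remaining column (P2: 8>7, P3: 3>2, P5: 5>1).
General Cole's strategy P2 is strictly dominated by P5 (B: 8>2, D: 8>4) and is removed.
General Cole's strategy P3 is strictly dominated by P5 (B: 8>2, D: 8>4) and is removed.
General Rowe's strategy D is strictly dominated by B (P5: 9>5) and is removed.
Among the remaining strategies, none is strictly dominated by another pure strategy of the same player, so the elimination stops.
Surviving strategies — General Rowe: {B}; General Cole: {P5}.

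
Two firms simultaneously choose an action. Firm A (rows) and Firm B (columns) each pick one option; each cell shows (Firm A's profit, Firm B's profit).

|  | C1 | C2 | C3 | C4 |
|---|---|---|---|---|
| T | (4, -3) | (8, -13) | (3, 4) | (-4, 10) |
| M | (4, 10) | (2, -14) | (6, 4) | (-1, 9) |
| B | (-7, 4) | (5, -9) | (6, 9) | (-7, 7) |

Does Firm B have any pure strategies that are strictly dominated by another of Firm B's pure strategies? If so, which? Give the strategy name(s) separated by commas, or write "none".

C1: no other strategy beats it everywhere (C2 at T (-3>-13); C3 at M (10>4); C4 at M (10>9)).
C2: dominated, since C1 does at least as well everywhere (T: -3>-13, M: 10>-14, B: 4>-9).
Nothing dominates C3: C1 at T (4>-3); C2 at T (4>-13); C4 at B (9>7).
C4 is not dominated — it holds its own against C1 at T (10>-3); C2 at T (10>-13); C3 at T (10>4).

C2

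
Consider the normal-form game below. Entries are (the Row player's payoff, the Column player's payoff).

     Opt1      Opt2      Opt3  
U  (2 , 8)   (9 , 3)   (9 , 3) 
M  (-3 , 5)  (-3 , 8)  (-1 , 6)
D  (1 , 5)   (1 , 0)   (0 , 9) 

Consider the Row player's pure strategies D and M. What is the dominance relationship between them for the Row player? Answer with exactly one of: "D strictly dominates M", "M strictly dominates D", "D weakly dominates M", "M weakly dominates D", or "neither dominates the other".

D strictly dominates M

Compare D to M across each choice by the Column player: Opt1: 1>-3, Opt2: 1>-3, Opt3: 0>-1.
Every comparison favours D, so D strictly dominates M.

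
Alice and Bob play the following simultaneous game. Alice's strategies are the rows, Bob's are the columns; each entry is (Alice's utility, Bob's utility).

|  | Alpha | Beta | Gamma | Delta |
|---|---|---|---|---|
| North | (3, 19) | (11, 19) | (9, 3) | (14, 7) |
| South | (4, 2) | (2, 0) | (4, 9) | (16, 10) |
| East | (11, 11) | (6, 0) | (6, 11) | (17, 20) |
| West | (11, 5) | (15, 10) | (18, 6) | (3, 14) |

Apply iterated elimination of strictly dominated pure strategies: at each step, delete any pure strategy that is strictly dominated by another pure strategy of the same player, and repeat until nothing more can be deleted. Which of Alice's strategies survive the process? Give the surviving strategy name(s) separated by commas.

North, East, West

Row South is eliminated: East beats it against every remaining column (Alpha: 11>4, Beta: 6>2, Gamma: 6>4, Delta: 17>16).
For Bob, Delta strictly dominates Gamma on the remaining rows (North: 7>3, East: 20>11, West: 14>6); eliminate Gamma.
Among the remaining strategies, none is strictly dominated by another pure strategy of the same player, so the elimination stops.
Surviving strategies — Alice: {North, East, West}; Bob: {Alpha, Beta, Delta}.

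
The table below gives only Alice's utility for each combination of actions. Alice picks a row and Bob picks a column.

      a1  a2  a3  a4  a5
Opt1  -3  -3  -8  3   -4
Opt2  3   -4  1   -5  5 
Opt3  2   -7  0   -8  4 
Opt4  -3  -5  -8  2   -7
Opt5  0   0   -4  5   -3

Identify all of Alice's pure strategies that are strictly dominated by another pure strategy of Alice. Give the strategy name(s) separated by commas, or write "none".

Opt5 strictly dominates Opt1 — a1: 0>-3, a2: 0>-3, a3: -4>-8, a4: 5>3, a5: -3>-4.
Opt2 is not dominated — it holds its own against Opt1 at a1 (3>-3); Opt3 at a1 (3>2); Opt4 at a1 (3>-3); Opt5 at a1 (3>0).
Opt3: dominated, since Opt2 does at least as well everywhere (a1: 3>2, a2: -4>-7, a3: 1>0, a4: -5>-8, a5: 5>4).
Opt5 strictly dominates Opt4 — a1: 0>-3, a2: 0>-5, a3: -4>-8, a4: 5>2, a5: -3>-7.
Opt5 is not dominated — it holds its own against Opt1 at a1 (0>-3); Opt2 at a2 (0>-4); Opt3 at a2 (0>-7); Opt4 at a1 (0>-3).

Opt1, Opt3, Opt4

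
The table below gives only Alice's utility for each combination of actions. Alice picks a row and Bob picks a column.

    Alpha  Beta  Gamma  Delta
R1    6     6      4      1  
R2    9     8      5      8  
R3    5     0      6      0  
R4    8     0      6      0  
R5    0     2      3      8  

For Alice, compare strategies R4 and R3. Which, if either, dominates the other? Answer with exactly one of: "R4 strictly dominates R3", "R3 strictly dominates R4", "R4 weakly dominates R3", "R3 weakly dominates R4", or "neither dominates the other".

R4 weakly dominates R3

Compare R4 to R3 across each choice by Bob: Alpha: 8>5, Beta: 0=0, Gamma: 6=6, Delta: 0=0.
R4 is at least as good everywhere and strictly better somewhere (tied only at Beta, Gamma, Delta), so R4 weakly but not strictly dominates R3.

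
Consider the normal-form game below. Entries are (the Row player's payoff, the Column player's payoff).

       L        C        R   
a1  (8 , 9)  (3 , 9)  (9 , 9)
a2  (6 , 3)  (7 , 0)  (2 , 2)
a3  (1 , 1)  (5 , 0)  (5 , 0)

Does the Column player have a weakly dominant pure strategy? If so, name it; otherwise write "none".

L

L vs C: a1: 9=9, a2: 3>0, a3: 1>0.
L vs R: a1: 9=9, a2: 3>2, a3: 1>0.
L is at least as good as every other strategy against every opponent action, so it is weakly dominant.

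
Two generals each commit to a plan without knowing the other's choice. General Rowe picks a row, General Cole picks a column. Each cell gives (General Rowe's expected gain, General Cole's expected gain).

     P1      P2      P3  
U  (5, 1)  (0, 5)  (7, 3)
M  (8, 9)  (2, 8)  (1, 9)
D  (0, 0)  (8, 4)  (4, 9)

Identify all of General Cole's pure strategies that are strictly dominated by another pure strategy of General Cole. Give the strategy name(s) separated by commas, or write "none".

none

P1 is not dominated — it holds its own against P2 at M (9>8); P3 at M (9=9).
P2 is not dominated — it holds its own against P1 at U (5>1); P3 at U (5>3).
P3: no other strategy beats it everywhere (P1 at U (3>1); P2 at M (9>8)).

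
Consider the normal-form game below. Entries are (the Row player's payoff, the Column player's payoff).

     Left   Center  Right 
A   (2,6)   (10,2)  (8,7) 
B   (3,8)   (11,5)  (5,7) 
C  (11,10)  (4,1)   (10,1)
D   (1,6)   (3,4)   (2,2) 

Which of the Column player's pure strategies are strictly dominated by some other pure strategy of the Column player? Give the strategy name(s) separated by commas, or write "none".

Left: no other strategy beats it everywhere (Center at A (6>2); Right at B (8>7)).
Center is strictly dominated by Left (A: 6>2, B: 8>5, C: 10>1, D: 6>4).
Nothing dominates Right: Left at A (7>6); Center at A (7>2).

Center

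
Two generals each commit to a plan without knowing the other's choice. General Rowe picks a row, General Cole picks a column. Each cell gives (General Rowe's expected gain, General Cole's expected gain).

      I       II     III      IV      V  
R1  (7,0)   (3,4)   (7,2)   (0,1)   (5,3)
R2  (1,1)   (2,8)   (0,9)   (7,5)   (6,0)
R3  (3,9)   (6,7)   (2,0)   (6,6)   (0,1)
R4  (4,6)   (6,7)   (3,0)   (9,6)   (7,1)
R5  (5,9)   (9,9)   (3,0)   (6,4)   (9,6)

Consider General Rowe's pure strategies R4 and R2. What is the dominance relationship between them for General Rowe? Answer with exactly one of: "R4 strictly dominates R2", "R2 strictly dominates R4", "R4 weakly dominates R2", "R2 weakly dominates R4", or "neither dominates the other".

Compare R4 to R2 across each opponent action: I: 4>1, II: 6>2, III: 3>0, IV: 9>7, V: 7>6.
Every comparison favours R4, so R4 strictly dominates R2.

R4 strictly dominates R2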